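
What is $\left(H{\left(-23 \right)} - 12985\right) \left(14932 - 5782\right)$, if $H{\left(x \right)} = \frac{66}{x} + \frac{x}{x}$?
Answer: $- \frac{2733086700}{23} \approx -1.1883 \cdot 10^{8}$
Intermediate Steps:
$H{\left(x \right)} = 1 + \frac{66}{x}$ ($H{\left(x \right)} = \frac{66}{x} + 1 = 1 + \frac{66}{x}$)
$\left(H{\left(-23 \right)} - 12985\right) \left(14932 - 5782\right) = \left(\frac{66 - 23}{-23} - 12985\right) \left(14932 - 5782\right) = \left(\left(- \frac{1}{23}\right) 43 - 12985\right) 9150 = \left(- \frac{43}{23} - 12985\right) 9150 = \left(- \frac{298698}{23}\right) 9150 = - \frac{2733086700}{23}$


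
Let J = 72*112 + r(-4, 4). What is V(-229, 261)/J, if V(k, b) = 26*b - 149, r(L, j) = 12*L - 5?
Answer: 6637/8011 ≈ 0.82849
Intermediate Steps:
r(L, j) = -5 + 12*L
V(k, b) = -149 + 26*b
J = 8011 (J = 72*112 + (-5 + 12*(-4)) = 8064 + (-5 - 48) = 8064 - 53 = 8011)
V(-229, 261)/J = (-149 + 26*261)/8011 = (-149 + 6786)*(1/8011) = 6637*(1/8011) = 6637/8011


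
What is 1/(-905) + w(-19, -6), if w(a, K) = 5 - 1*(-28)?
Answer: 29864/905 ≈ 32.999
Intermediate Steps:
w(a, K) = 33 (w(a, K) = 5 + 28 = 33)
1/(-905) + w(-19, -6) = 1/(-905) + 33 = -1/905 + 33 = 29864/905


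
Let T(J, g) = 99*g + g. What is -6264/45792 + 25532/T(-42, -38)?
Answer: -690373/100700 ≈ -6.8557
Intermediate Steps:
T(J, g) = 100*g
-6264/45792 + 25532/T(-42, -38) = -6264/45792 + 25532/((100*(-38))) = -6264*1/45792 + 25532/(-3800) = -29/212 + 25532*(-1/3800) = -29/212 - 6383/950 = -690373/100700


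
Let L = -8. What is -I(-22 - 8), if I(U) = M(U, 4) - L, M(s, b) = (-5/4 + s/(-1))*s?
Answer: 1709/2 ≈ 854.50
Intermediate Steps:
M(s, b) = s*(-5/4 - s) (M(s, b) = (-5*¼ + s*(-1))*s = (-5/4 - s)*s = s*(-5/4 - s))
I(U) = 8 - U*(5 + 4*U)/4 (I(U) = -U*(5 + 4*U)/4 - 1*(-8) = -U*(5 + 4*U)/4 + 8 = 8 - U*(5 + 4*U)/4)
-I(-22 - 8) = -(8 - (-22 - 8)*(5 + 4*(-22 - 8))/4) = -(8 - ¼*(-30)*(5 + 4*(-30))) = -(8 - ¼*(-30)*(5 - 120)) = -(8 - ¼*(-30)*(-115)) = -(8 - 1725/2) = -1*(-1709/2) = 1709/2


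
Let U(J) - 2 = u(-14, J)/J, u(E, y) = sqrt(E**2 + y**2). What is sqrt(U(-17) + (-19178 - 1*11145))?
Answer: sqrt(-8762769 - 17*sqrt(485))/17 ≈ 174.13*I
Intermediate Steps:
U(J) = 2 + sqrt(196 + J**2)/J (U(J) = 2 + sqrt((-14)**2 + J**2)/J = 2 + sqrt(196 + J**2)/J)
sqrt(U(-17) + (-19178 - 1*11145)) = sqrt((2 + sqrt(196 + (-17)**2)/(-17)) + (-19178 - 1*11145)) = sqrt((2 - sqrt(196 + 289)/17) + (-19178 - 11145)) = sqrt((2 - sqrt(485)/17) - 30323) = sqrt(-30321 - sqrt(485)/17)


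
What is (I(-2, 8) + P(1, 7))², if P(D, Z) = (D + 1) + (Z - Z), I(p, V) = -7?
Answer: 25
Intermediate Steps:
P(D, Z) = 1 + D (P(D, Z) = (1 + D) + 0 = 1 + D)
(I(-2, 8) + P(1, 7))² = (-7 + (1 + 1))² = (-7 + 2)² = (-5)² = 25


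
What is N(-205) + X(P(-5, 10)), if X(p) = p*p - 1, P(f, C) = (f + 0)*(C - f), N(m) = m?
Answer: 5419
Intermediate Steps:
P(f, C) = f*(C - f)
X(p) = -1 + p² (X(p) = p² - 1 = -1 + p²)
N(-205) + X(P(-5, 10)) = -205 + (-1 + (-5*(10 - 1*(-5)))²) = -205 + (-1 + (-5*(10 + 5))²) = -205 + (-1 + (-5*15)²) = -205 + (-1 + (-75)²) = -205 + (-1 + 5625) = -205 + 5624 = 5419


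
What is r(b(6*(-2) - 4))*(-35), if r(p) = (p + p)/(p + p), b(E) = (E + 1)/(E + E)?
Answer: -35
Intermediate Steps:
b(E) = (1 + E)/(2*E) (b(E) = (1 + E)/((2*E)) = (1 + E)*(1/(2*E)) = (1 + E)/(2*E))
r(p) = 1 (r(p) = (2*p)/((2*p)) = (2*p)*(1/(2*p)) = 1)
r(b(6*(-2) - 4))*(-35) = 1*(-35) = -35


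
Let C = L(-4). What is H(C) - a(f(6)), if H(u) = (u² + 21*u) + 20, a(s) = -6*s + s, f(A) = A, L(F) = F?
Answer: -18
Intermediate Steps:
a(s) = -5*s
C = -4
H(u) = 20 + u² + 21*u
H(C) - a(f(6)) = (20 + (-4)² + 21*(-4)) - (-5)*6 = (20 + 16 - 84) - 1*(-30) = -48 + 30 = -18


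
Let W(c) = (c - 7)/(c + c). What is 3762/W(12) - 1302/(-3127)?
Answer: 282337086/15635 ≈ 18058.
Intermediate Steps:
W(c) = (-7 + c)/(2*c) (W(c) = (-7 + c)/((2*c)) = (-7 + c)*(1/(2*c)) = (-7 + c)/(2*c))
3762/W(12) - 1302/(-3127) = 3762/(((½)*(-7 + 12)/12)) - 1302/(-3127) = 3762/(((½)*(1/12)*5)) - 1302*(-1/3127) = 3762/(5/24) + 1302/3127 = 3762*(24/5) + 1302/3127 = 90288/5 + 1302/3127 = 282337086/15635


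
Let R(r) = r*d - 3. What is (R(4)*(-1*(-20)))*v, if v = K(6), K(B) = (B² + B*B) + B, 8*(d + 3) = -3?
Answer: -25740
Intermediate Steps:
d = -27/8 (d = -3 + (⅛)*(-3) = -3 - 3/8 = -27/8 ≈ -3.3750)
K(B) = B + 2*B² (K(B) = (B² + B²) + B = 2*B² + B = B + 2*B²)
v = 78 (v = 6*(1 + 2*6) = 6*(1 + 12) = 6*13 = 78)
R(r) = -3 - 27*r/8 (R(r) = r*(-27/8) - 3 = -27*r/8 - 3 = -3 - 27*r/8)
(R(4)*(-1*(-20)))*v = ((-3 - 27/8*4)*(-1*(-20)))*78 = ((-3 - 27/2)*20)*78 = -33/2*20*78 = -330*78 = -25740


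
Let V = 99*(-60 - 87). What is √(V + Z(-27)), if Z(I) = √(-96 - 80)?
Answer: √(-14553 + 4*I*√11) ≈ 0.055 + 120.64*I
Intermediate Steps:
V = -14553 (V = 99*(-147) = -14553)
Z(I) = 4*I*√11 (Z(I) = √(-176) = 4*I*√11)
√(V + Z(-27)) = √(-14553 + 4*I*√11)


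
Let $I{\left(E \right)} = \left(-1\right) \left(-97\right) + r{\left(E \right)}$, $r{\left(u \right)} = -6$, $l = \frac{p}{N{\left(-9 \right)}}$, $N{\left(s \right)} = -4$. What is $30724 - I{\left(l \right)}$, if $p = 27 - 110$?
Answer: $30633$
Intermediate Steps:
$p = -83$ ($p = 27 - 110 = -83$)
$l = \frac{83}{4}$ ($l = - \frac{83}{-4} = \left(-83\right) \left(- \frac{1}{4}\right) = \frac{83}{4} \approx 20.75$)
$I{\left(E \right)} = 91$ ($I{\left(E \right)} = \left(-1\right) \left(-97\right) - 6 = 97 - 6 = 91$)
$30724 - I{\left(l \right)} = 30724 - 91 = 30633$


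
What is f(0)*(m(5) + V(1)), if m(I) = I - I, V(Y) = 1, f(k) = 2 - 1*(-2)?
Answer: 4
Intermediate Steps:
f(k) = 4 (f(k) = 2 + 2 = 4)
m(I) = 0
f(0)*(m(5) + V(1)) = 4*(0 + 1) = 4*1 = 4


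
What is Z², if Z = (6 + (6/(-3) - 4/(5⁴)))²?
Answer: 38813099360256/152587890625 ≈ 254.37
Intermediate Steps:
Z = 6230016/390625 (Z = (6 + (6*(-⅓) - 4/625))² = (6 + (-2 - 4*1/625))² = (6 + (-2 - 4/625))² = (6 - 1254/625)² = (2496/625)² = 6230016/390625 ≈ 15.949)
Z² = (6230016/390625)² = 38813099360256/152587890625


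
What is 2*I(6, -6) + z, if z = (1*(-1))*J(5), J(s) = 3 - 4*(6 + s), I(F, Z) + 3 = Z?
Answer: 23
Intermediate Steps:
I(F, Z) = -3 + Z
J(s) = -21 - 4*s (J(s) = 3 - (24 + 4*s) = 3 + (-24 - 4*s) = -21 - 4*s)
z = 41 (z = (1*(-1))*(-21 - 4*5) = -(-21 - 20) = -1*(-41) = 41)
2*I(6, -6) + z = 2*(-3 - 6) + 41 = 2*(-9) + 41 = -18 + 41 = 23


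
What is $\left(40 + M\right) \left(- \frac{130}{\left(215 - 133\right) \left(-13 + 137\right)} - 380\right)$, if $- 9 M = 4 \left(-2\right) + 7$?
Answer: $- \frac{77494065}{5084} \approx -15243.0$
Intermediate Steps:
$M = \frac{1}{9}$ ($M = - \frac{4 \left(-2\right) + 7}{9} = - \frac{-8 + 7}{9} = \left(- \frac{1}{9}\right) \left(-1\right) = \frac{1}{9} \approx 0.11111$)
$\left(40 + M\right) \left(- \frac{130}{\left(215 - 133\right) \left(-13 + 137\right)} - 380\right) = \left(40 + \frac{1}{9}\right) \left(- \frac{130}{\left(215 - 133\right) \left(-13 + 137\right)} - 380\right) = \frac{361 \left(- \frac{130}{82 \cdot 124} - 380\right)}{9} = \frac{361 \left(- \frac{130}{10168} - 380\right)}{9} = \frac{361 \left(\left(-130\right) \frac{1}{10168} - 380\right)}{9} = \frac{361 \left(- \frac{65}{5084} - 380\right)}{9} = \frac{361}{9} \left(- \frac{1931985}{5084}\right) = - \frac{77494065}{5084}$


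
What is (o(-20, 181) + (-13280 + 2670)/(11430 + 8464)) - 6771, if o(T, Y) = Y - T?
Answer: -65357095/9947 ≈ -6570.5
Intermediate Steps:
(o(-20, 181) + (-13280 + 2670)/(11430 + 8464)) - 6771 = ((181 - 1*(-20)) + (-13280 + 2670)/(11430 + 8464)) - 6771 = ((181 + 20) - 10610/19894) - 6771 = (201 - 10610*1/19894) - 6771 = (201 - 5305/9947) - 6771 = 1994042/9947 - 6771 = -65357095/9947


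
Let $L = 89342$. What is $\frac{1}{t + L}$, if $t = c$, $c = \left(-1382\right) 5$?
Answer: $\frac{1}{82432} \approx 1.2131 \cdot 10^{-5}$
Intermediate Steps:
$c = -6910$
$t = -6910$
$\frac{1}{t + L} = \frac{1}{-6910 + 89342} = \frac{1}{82432}$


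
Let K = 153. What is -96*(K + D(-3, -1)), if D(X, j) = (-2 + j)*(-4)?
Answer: -15840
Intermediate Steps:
D(X, j) = 8 - 4*j
-96*(K + D(-3, -1)) = -96*(153 + (8 - 4*(-1))) = -96*(153 + (8 + 4)) = -96*(153 + 12) = -96*165 = -15840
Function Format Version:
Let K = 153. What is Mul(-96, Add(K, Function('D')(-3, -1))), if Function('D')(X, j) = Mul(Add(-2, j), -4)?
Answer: -15840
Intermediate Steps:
Function('D')(X, j) = Add(8, Mul(-4, j))
Mul(-96, Add(K, Function('D')(-3, -1))) = Mul(-96, Add(153, Add(8, Mul(-4, -1)))) = Mul(-96, Add(153, Add(8, 4))) = Mul(-96, Add(153, 12)) = Mul(-96, 165) = -15840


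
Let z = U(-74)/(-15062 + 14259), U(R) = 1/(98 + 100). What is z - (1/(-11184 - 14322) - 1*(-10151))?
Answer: -127053580099/12516361 ≈ -10151.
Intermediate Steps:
U(R) = 1/198
z = -1/158994 (z = 1/(198*(-15062 + 14259)) = (1/198)/(-803) = (1/198)*(-1/803) = -1/158994 ≈ -6.2895e-6)
z - (1/(-11184 - 14322) - 1*(-10151)) = -1/158994 - (1/(-11184 - 14322) - 1*(-10151)) = -1/158994 - (1/(-25506) + 10151) = -1/158994 - (-1/25506 + 10151) = -1/158994 - 1*258911405/25506 = -1/158994 - 258911405/25506 = -127053580099/12516361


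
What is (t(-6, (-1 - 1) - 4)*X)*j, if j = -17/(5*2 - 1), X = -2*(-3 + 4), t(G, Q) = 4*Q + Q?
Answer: -340/3 ≈ -113.33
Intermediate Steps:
t(G, Q) = 5*Q
X = -2 (X = -2*1 = -2)
j = -17/9 (j = -17/(10 - 1) = -17/9 ≈ -1.8889)
(t(-6, (-1 - 1) - 4)*X)*j = ((5*((-1 - 1) - 4))*(-2))*(-17/9) = ((5*(-2 - 4))*(-2))*(-17/9) = ((5*(-6))*(-2))*(-17/9) = -30*(-2)*(-17/9) = 60*(-17/9) = -340/3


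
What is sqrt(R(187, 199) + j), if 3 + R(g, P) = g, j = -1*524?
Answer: 2*I*sqrt(85) ≈ 18.439*I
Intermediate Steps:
j = -524
R(g, P) = -3 + g
sqrt(R(187, 199) + j) = sqrt((-3 + 187) - 524) = sqrt(184 - 524) = sqrt(-340) = 2*I*sqrt(85)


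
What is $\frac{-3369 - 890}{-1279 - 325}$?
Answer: $\frac{4259}{1604} \approx 2.6552$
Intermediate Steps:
$\frac{-3369 - 890}{-1279 - 325} = - \frac{4259}{-1604} = \left(-4259\right) \left(- \frac{1}{1604}\right) = \frac{4259}{1604}$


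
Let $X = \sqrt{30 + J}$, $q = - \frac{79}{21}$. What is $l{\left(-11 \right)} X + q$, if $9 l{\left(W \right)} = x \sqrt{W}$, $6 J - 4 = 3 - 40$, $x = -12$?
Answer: $- \frac{79}{21} - \frac{14 i \sqrt{22}}{3} \approx -3.7619 - 21.889 i$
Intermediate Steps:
$q = - \frac{79}{21}$ ($q = \left(-79\right) \frac{1}{21} = - \frac{79}{21} \approx -3.7619$)
$J = - \frac{11}{2}$ ($J = \frac{2}{3} + \frac{3 - 40}{6} = \frac{2}{3} + \frac{1}{6} \left(-37\right) = \frac{2}{3} - \frac{37}{6} = - \frac{11}{2} \approx -5.5$)
$l{\left(W \right)} = - \frac{4 \sqrt{W}}{3}$ ($l{\left(W \right)} = \frac{\left(-12\right) \sqrt{W}}{9} = - \frac{4 \sqrt{W}}{3}$)
$X = \frac{7 \sqrt{2}}{2}$ ($X = \sqrt{30 - \frac{11}{2}} = \sqrt{\frac{49}{2}} = \frac{7 \sqrt{2}}{2} \approx 4.9497$)
$l{\left(-11 \right)} X + q = - \frac{4 \sqrt{-11}}{3} \frac{7 \sqrt{2}}{2} - \frac{79}{21} = - \frac{4 i \sqrt{11}}{3} \frac{7 \sqrt{2}}{2} - \frac{79}{21} = - \frac{14 i \sqrt{22}}{3} - \frac{79}{21} = - \frac{79}{21} - \frac{14 i \sqrt{22}}{3}$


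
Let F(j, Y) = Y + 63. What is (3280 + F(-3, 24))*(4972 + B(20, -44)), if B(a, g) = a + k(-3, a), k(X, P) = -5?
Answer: 16791229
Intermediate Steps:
B(a, g) = -5 + a (B(a, g) = a - 5 = -5 + a)
F(j, Y) = 63 + Y
(3280 + F(-3, 24))*(4972 + B(20, -44)) = (3280 + (63 + 24))*(4972 + (-5 + 20)) = (3280 + 87)*(4972 + 15) = 3367*4987 = 16791229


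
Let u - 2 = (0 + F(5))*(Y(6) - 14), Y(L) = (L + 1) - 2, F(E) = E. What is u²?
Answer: 1849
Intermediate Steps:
Y(L) = -1 + L (Y(L) = (1 + L) - 2 = -1 + L)
u = -43 (u = 2 + (0 + 5)*((-1 + 6) - 14) = 2 + 5*(5 - 14) = 2 + 5*(-9) = 2 - 45 = -43)
u² = (-43)² = 1849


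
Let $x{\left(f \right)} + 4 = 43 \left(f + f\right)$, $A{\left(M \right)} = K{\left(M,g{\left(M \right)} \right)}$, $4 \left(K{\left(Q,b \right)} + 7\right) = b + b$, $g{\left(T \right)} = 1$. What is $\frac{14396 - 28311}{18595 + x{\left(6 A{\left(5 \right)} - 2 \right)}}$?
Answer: $- \frac{121}{131} \approx -0.92366$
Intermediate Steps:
$K{\left(Q,b \right)} = -7 + \frac{b}{2}$ ($K{\left(Q,b \right)} = -7 + \frac{b + b}{4} = -7 + \frac{2 b}{4} = -7 + \frac{b}{2}$)
$A{\left(M \right)} = - \frac{13}{2}$ ($A{\left(M \right)} = -7 + \frac{1}{2} \cdot 1 = -7 + \frac{1}{2} = - \frac{13}{2}$)
$x{\left(f \right)} = -4 + 86 f$ ($x{\left(f \right)} = -4 + 43 \left(f + f\right) = -4 + 43 \cdot 2 f = -4 + 86 f$)
$\frac{14396 - 28311}{18595 + x{\left(6 A{\left(5 \right)} - 2 \right)}} = \frac{14396 - 28311}{18595 + \left(-4 + 86 \left(6 \left(- \frac{13}{2}\right) - 2\right)\right)} = - \frac{13915}{18595 + \left(-4 + 86 \left(-39 - 2\right)\right)} = - \frac{13915}{18595 + \left(-4 + 86 \left(-41\right)\right)} = - \frac{13915}{18595 - 3530} = - \frac{13915}{15065} = \left(-13915\right) \frac{1}{15065} = - \frac{121}{131}$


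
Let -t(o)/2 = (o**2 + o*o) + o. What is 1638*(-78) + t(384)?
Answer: -718356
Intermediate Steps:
t(o) = -4*o**2 - 2*o (t(o) = -2*((o**2 + o*o) + o) = -2*((o**2 + o**2) + o) = -2*(2*o**2 + o) = -2*(o + 2*o**2) = -4*o**2 - 2*o)
1638*(-78) + t(384) = 1638*(-78) - 2*384*(1 + 2*384) = -127764 - 2*384*(1 + 768) = -127764 - 2*384*769 = -127764 - 590592 = -718356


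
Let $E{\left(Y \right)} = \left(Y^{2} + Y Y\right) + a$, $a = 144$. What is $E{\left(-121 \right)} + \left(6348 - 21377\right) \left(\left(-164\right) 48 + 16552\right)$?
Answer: $-130422294$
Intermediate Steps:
$E{\left(Y \right)} = 144 + 2 Y^{2}$ ($E{\left(Y \right)} = \left(Y^{2} + Y Y\right) + 144 = \left(Y^{2} + Y^{2}\right) + 144 = 2 Y^{2} + 144 = 144 + 2 Y^{2}$)
$E{\left(-121 \right)} + \left(6348 - 21377\right) \left(\left(-164\right) 48 + 16552\right) = \left(144 + 2 \left(-121\right)^{2}\right) + \left(6348 - 21377\right) \left(\left(-164\right) 48 + 16552\right) = \left(144 + 2 \cdot 14641\right) - 15029 \left(-7872 + 16552\right) = \left(144 + 29282\right) - 130451720 = 29426 - 130451720 = -130422294$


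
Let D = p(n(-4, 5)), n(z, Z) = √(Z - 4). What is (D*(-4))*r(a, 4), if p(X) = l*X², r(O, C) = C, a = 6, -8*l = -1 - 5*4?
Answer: -42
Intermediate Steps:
l = 21/8 (l = -(-1 - 5*4)/8 = -(-1 - 1*20)/8 = -(-1 - 20)/8 = -⅛*(-21) = 21/8 ≈ 2.6250)
n(z, Z) = √(-4 + Z)
p(X) = 21*X²/8
D = 21/8 (D = 21*(√(-4 + 5))²/8 = 21*(√1)²/8 = (21/8)*1² = (21/8)*1 = 21/8 ≈ 2.6250)
(D*(-4))*r(a, 4) = ((21/8)*(-4))*4 = -21/2*4 = -42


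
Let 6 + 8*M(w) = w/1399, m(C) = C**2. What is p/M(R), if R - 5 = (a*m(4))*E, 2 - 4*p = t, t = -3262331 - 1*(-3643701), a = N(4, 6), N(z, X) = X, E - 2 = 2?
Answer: 1067067664/8005 ≈ 1.3330e+5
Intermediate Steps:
E = 4 (E = 2 + 2 = 4)
a = 6
t = 381370 (t = -3262331 + 3643701 = 381370)
p = -95342 (p = 1/2 - 1/4*381370 = 1/2 - 190685/2 = -95342)
R = 389 (R = 5 + (6*4**2)*4 = 5 + (6*16)*4 = 5 + 96*4 = 5 + 384 = 389)
M(w) = -3/4 + w/11192 (M(w) = -3/4 + (w/1399)/8 = -3/4 + w/11192)
p/M(R) = -95342/(-3/4 + (1/11192)*389) = -95342/(-3/4 + 389/11192) = -95342/(-8005/11192) = -95342*(-11192/8005) = 1067067664/8005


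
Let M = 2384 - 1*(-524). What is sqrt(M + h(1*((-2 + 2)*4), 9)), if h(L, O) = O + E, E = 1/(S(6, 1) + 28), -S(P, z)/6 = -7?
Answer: sqrt(14293370)/70 ≈ 54.009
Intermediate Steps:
S(P, z) = 42 (S(P, z) = -6*(-7) = 42)
E = 1/70 (E = 1/(42 + 28) = 1/70 ≈ 0.014286)
h(L, O) = 1/70 + O (h(L, O) = O + 1/70 = 1/70 + O)
M = 2908 (M = 2384 + 524 = 2908)
sqrt(M + h(1*((-2 + 2)*4), 9)) = sqrt(2908 + (1/70 + 9)) = sqrt(2908 + 631/70) = sqrt(204191/70) = sqrt(14293370)/70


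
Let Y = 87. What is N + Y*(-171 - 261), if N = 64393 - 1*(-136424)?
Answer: 163233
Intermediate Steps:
N = 200817 (N = 64393 + 136424 = 200817)
N + Y*(-171 - 261) = 200817 + 87*(-171 - 261) = 200817 + 87*(-432) = 200817 - 37584 = 163233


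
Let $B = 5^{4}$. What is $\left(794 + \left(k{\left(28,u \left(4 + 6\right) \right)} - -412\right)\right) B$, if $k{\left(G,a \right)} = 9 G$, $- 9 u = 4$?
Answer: $911250$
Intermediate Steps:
$u = - \frac{4}{9}$ ($u = \left(- \frac{1}{9}\right) 4 = - \frac{4}{9} \approx -0.44444$)
$B = 625$
$\left(794 + \left(k{\left(28,u \left(4 + 6\right) \right)} - -412\right)\right) B = \left(794 + \left(9 \cdot 28 - -412\right)\right) 625 = \left(794 + \left(252 + 412\right)\right) 625 = \left(794 + 664\right) 625 = 1458 \cdot 625 = 911250$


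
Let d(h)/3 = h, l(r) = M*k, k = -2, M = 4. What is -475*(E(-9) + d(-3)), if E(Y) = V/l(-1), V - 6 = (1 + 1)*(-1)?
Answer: 9025/2 ≈ 4512.5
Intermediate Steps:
l(r) = -8 (l(r) = 4*(-2) = -8)
d(h) = 3*h
V = 4 (V = 6 + (1 + 1)*(-1) = 6 + 2*(-1) = 6 - 2 = 4)
E(Y) = -½ (E(Y) = 4/(-8) = 4*(-⅛) = -½)
-475*(E(-9) + d(-3)) = -475*(-½ + 3*(-3)) = -475*(-½ - 9) = -475*(-19/2) = 9025/2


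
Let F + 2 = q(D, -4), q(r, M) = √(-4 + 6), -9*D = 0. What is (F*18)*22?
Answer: -792 + 396*√2 ≈ -231.97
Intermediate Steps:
D = 0 (D = -⅑*0 = 0)
q(r, M) = √2
F = -2 + √2 ≈ -0.58579
(F*18)*22 = ((-2 + √2)*18)*22 = (-36 + 18*√2)*22 = -792 + 396*√2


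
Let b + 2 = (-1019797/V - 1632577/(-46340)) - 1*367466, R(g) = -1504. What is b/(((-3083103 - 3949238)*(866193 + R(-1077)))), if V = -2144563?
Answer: 36515072110646729/604302921917223032419580 ≈ 6.0425e-8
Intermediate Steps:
b = -36515072110646729/99379049420 (b = -2 + ((-1019797/(-2144563) - 1632577/(-46340)) - 1*367466) = -2 + ((-1019797*(-1/2144563) - 1632577*(-1/46340)) - 367466) = -2 + ((1019797/2144563 + 1632577/46340) - 367466) = -2 + (3548421621831/99379049420 - 367466) = -2 - 36514873352547889/99379049420 = -36515072110646729/99379049420 ≈ -3.6743e+5)
b/(((-3083103 - 3949238)*(866193 + R(-1077)))) = -36515072110646729*1/((-3083103 - 3949238)*(866193 - 1504))/99379049420 = -36515072110646729/(99379049420*((-7032341*864689))) = -36515072110646729/99379049420/(-6080787906949) = -36515072110646729/99379049420*(-1/6080787906949) = 36515072110646729/604302921917223032419580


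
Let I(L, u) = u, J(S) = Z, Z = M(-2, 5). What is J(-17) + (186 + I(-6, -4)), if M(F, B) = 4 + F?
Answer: 184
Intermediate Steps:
Z = 2 (Z = 4 - 2 = 2)
J(S) = 2
J(-17) + (186 + I(-6, -4)) = 2 + (186 - 4) = 2 + 182 = 184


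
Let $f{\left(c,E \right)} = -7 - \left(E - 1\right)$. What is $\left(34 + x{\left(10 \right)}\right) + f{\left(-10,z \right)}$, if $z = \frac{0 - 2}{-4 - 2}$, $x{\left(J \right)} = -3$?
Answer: $\frac{74}{3} \approx 24.667$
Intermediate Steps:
$z = \frac{1}{3}$ ($z = - \frac{2}{-6} = \left(-2\right) \left(- \frac{1}{6}\right) = \frac{1}{3} \approx 0.33333$)
$f{\left(c,E \right)} = -6 - E$ ($f{\left(c,E \right)} = -7 - \left(E - 1\right) = -7 - \left(-1 + E\right) = -6 - E$)
$\left(34 + x{\left(10 \right)}\right) + f{\left(-10,z \right)} = \left(34 - 3\right) - \frac{19}{3} = 31 - \frac{19}{3} = \frac{74}{3}$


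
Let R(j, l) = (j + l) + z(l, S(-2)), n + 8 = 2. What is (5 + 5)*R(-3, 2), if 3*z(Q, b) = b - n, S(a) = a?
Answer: 10/3 ≈ 3.3333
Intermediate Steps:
n = -6 (n = -8 + 2 = -6)
z(Q, b) = 2 + b/3 (z(Q, b) = (b - 1*(-6))/3 = (b + 6)/3 = (6 + b)/3 = 2 + b/3)
R(j, l) = 4/3 + j + l (R(j, l) = (j + l) + (2 + (⅓)*(-2)) = (j + l) + (2 - ⅔) = (j + l) + 4/3 = 4/3 + j + l)
(5 + 5)*R(-3, 2) = (5 + 5)*(4/3 - 3 + 2) = 10*(⅓) = 10/3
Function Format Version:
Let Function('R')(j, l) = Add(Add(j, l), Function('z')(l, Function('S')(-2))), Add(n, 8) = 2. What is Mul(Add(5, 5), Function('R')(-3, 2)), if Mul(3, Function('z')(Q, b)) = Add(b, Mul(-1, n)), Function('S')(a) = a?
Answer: Rational(10, 3) ≈ 3.3333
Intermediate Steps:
n = -6 (n = Add(-8, 2) = -6)
Function('z')(Q, b) = Add(2, Mul(Rational(1, 3), b)) (Function('z')(Q, b) = Mul(Rational(1, 3), Add(b, Mul(-1, -6))) = Mul(Rational(1, 3), Add(b, 6)) = Mul(Rational(1, 3), Add(6, b)) = Add(2, Mul(Rational(1, 3), b)))
Function('R')(j, l) = Add(Rational(4, 3), j, l) (Function('R')(j, l) = Add(Add(j, l), Add(2, Mul(Rational(1, 3), -2))) = Add(Add(j, l), Add(2, Rational(-2, 3))) = Add(Add(j, l), Rational(4, 3)) = Add(Rational(4, 3), j, l))
Mul(Add(5, 5), Function('R')(-3, 2)) = Mul(Add(5, 5), Add(Rational(4, 3), -3, 2)) = Mul(10, Rational(1, 3)) = Rational(10, 3)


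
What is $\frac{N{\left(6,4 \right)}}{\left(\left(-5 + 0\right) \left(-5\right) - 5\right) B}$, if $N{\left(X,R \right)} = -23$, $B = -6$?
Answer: $\frac{23}{120} \approx 0.19167$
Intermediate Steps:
$\frac{N{\left(6,4 \right)}}{\left(\left(-5 + 0\right) \left(-5\right) - 5\right) B} = - \frac{23}{\left(\left(-5 + 0\right) \left(-5\right) - 5\right) \left(-6\right)} = - \frac{23}{\left(\left(-5\right) \left(-5\right) - 5\right) \left(-6\right)} = - \frac{23}{\left(25 - 5\right) \left(-6\right)} = - \frac{23}{20 \left(-6\right)} = - \frac{23}{-120} = \left(-23\right) \left(- \frac{1}{120}\right) = \frac{23}{120}$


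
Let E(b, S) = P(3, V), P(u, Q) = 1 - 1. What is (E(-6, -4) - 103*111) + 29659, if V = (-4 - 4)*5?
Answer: 18226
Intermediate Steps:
V = -40 (V = -8*5 = -40)
P(u, Q) = 0
E(b, S) = 0
(E(-6, -4) - 103*111) + 29659 = (0 - 103*111) + 29659 = (0 - 11433) + 29659 = -11433 + 29659 = 18226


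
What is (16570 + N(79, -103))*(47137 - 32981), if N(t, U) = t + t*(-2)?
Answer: 233446596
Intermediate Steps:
N(t, U) = -t (N(t, U) = t - 2*t = -t)
(16570 + N(79, -103))*(47137 - 32981) = (16570 - 1*79)*(47137 - 32981) = (16570 - 79)*14156 = 16491*14156 = 233446596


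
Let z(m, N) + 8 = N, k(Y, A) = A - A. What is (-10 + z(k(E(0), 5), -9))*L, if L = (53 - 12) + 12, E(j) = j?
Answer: -1431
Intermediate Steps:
k(Y, A) = 0
z(m, N) = -8 + N
L = 53 (L = 41 + 12 = 53)
(-10 + z(k(E(0), 5), -9))*L = (-10 + (-8 - 9))*53 = (-10 - 17)*53 = -27*53 = -1431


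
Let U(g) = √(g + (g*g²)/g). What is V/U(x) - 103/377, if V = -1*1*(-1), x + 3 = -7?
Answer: -103/377 + √10/30 ≈ -0.16780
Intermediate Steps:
x = -10 (x = -3 - 7 = -10)
V = 1 (V = -1*(-1) = 1)
U(g) = √(g + g²) (U(g) = √(g + g³/g) = √(g + g²))
V/U(x) - 103/377 = 1/√(-10*(1 - 10)) - 103/377 = 1/√(-10*(-9)) - 103*1/377 = 1/√90 - 103/377 = 1/(3*√10) - 103/377 = 1*(√10/30) - 103/377 = √10/30 - 103/377 = -103/377 + √10/30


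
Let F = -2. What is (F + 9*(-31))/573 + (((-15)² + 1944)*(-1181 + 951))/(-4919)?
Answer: 284470271/2818587 ≈ 100.93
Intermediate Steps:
(F + 9*(-31))/573 + (((-15)² + 1944)*(-1181 + 951))/(-4919) = (-2 + 9*(-31))/573 + (((-15)² + 1944)*(-1181 + 951))/(-4919) = (-2 - 279)*(1/573) + ((225 + 1944)*(-230))*(-1/4919) = -281*1/573 + (2169*(-230))*(-1/4919) = -281/573 - 498870*(-1/4919) = -281/573 + 498870/4919 = 284470271/2818587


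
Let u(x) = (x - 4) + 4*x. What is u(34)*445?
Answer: 73870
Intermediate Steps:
u(x) = -4 + 5*x (u(x) = (-4 + x) + 4*x = -4 + 5*x)
u(34)*445 = (-4 + 5*34)*445 = (-4 + 170)*445 = 166*445 = 73870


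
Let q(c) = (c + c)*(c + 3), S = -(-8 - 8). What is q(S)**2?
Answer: 369664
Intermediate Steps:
S = 16 (S = -1*(-16) = 16)
q(c) = 2*c*(3 + c) (q(c) = (2*c)*(3 + c) = 2*c*(3 + c))
q(S)**2 = (2*16*(3 + 16))**2 = (2*16*19)**2 = 608**2 = 369664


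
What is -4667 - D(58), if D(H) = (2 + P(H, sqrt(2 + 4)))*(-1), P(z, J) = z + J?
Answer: -4607 + sqrt(6) ≈ -4604.5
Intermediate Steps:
P(z, J) = J + z
D(H) = -2 - H - sqrt(6) (D(H) = (2 + (sqrt(2 + 4) + H))*(-1) = (2 + (sqrt(6) + H))*(-1) = (2 + (H + sqrt(6)))*(-1) = (2 + H + sqrt(6))*(-1) = -2 - H - sqrt(6))
-4667 - D(58) = -4667 - (-2 - 1*58 - sqrt(6)) = -4667 - (-2 - 58 - sqrt(6)) = -4667 - (-60 - sqrt(6)) = -4667 + (60 + sqrt(6)) = -4607 + sqrt(6)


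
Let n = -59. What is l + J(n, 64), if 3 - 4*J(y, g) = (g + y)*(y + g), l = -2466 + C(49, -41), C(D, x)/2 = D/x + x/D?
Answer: -9946815/4018 ≈ -2475.6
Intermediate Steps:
C(D, x) = 2*D/x + 2*x/D (C(D, x) = 2*(D/x + x/D) = 2*D/x + 2*x/D)
l = -4962358/2009 (l = -2466 + (2*49/(-41) + 2*(-41)/49) = -2466 + (2*49*(-1/41) + 2*(-41)*(1/49)) = -2466 + (-98/41 - 82/49) = -2466 - 8164/2009 = -4962358/2009 ≈ -2470.1)
J(y, g) = ¾ - (g + y)²/4 (J(y, g) = ¾ - (g + y)*(y + g)/4 = ¾ - (g + y)*(g + y)/4 = ¾ - (g + y)²/4)
l + J(n, 64) = -4962358/2009 + (¾ - (64 - 59)²/4) = -4962358/2009 + (¾ - ¼*5²) = -4962358/2009 + (¾ - ¼*25) = -4962358/2009 + (¾ - 25/4) = -4962358/2009 - 11/2 = -9946815/4018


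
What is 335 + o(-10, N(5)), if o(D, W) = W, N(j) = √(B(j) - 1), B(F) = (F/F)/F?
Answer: 335 + 2*I*√5/5 ≈ 335.0 + 0.89443*I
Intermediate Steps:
B(F) = 1/F
N(j) = √(-1 + 1/j) (N(j) = √(1/j - 1) = √(-1 + 1/j))
335 + o(-10, N(5)) = 335 + √((1 - 1*5)/5) = 335 + √((1 - 5)/5) = 335 + √((⅕)*(-4)) = 335 + √(-⅘) = 335 + 2*I*√5/5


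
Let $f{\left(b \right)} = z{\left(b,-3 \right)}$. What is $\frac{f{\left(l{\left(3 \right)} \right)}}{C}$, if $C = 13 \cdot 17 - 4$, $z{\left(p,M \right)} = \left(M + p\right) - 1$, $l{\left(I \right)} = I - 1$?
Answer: $- \frac{2}{217} \approx -0.0092166$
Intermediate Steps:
$l{\left(I \right)} = -1 + I$
$z{\left(p,M \right)} = -1 + M + p$
$f{\left(b \right)} = -4 + b$ ($f{\left(b \right)} = -1 - 3 + b = -4 + b$)
$C = 217$ ($C = 221 - 4 = 217$)
$\frac{f{\left(l{\left(3 \right)} \right)}}{C} = \frac{-4 + \left(-1 + 3\right)}{217} = \left(-4 + 2\right) \frac{1}{217} = \left(-2\right) \frac{1}{217} = - \frac{2}{217}$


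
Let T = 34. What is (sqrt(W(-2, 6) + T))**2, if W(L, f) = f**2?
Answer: 70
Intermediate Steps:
(sqrt(W(-2, 6) + T))**2 = (sqrt(6**2 + 34))**2 = (sqrt(36 + 34))**2 = (sqrt(70))**2 = 70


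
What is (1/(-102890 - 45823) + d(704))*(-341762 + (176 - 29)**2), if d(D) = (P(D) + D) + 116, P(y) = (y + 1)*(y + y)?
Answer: -47299537717077787/148713 ≈ -3.1806e+11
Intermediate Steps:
P(y) = 2*y*(1 + y) (P(y) = (1 + y)*(2*y) = 2*y*(1 + y))
d(D) = 116 + D + 2*D*(1 + D) (d(D) = (2*D*(1 + D) + D) + 116 = (D + 2*D*(1 + D)) + 116 = 116 + D + 2*D*(1 + D))
(1/(-102890 - 45823) + d(704))*(-341762 + (176 - 29)**2) = (1/(-102890 - 45823) + (116 + 704 + 2*704*(1 + 704)))*(-341762 + (176 - 29)**2) = (1/(-148713) + (116 + 704 + 2*704*705))*(-341762 + 147**2) = (-1/148713 + (116 + 704 + 992640))*(-341762 + 21609) = (-1/148713 + 993460)*(-320153) = (147740416979/148713)*(-320153) = -47299537717077787/148713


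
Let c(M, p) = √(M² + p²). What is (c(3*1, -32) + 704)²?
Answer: (704 + √1033)² ≈ 5.4190e+5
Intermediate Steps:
(c(3*1, -32) + 704)² = (√((3*1)² + (-32)²) + 704)² = (√(3² + 1024) + 704)² = (√(9 + 1024) + 704)² = (√1033 + 704)² = (704 + √1033)²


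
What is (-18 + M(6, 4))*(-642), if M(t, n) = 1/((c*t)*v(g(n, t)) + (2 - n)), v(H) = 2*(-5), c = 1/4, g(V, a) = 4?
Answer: 197094/17 ≈ 11594.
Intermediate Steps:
c = ¼ ≈ 0.25000
v(H) = -10
M(t, n) = 1/(2 - n - 5*t/2) (M(t, n) = 1/((t/4)*(-10) + (2 - n)) = 1/(-5*t/2 + (2 - n)) = 1/(2 - n - 5*t/2))
(-18 + M(6, 4))*(-642) = (-18 + 2/(4 - 5*6 - 2*4))*(-642) = (-18 + 2/(4 - 30 - 8))*(-642) = (-18 + 2/(-34))*(-642) = (-18 + 2*(-1/34))*(-642) = (-18 - 1/17)*(-642) = -307/17*(-642) = 197094/17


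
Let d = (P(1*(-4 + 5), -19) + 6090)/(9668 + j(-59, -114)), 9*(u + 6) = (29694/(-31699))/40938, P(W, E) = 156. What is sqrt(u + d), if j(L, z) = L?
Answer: I*sqrt(23107394254085598713304545)/2078256399693 ≈ 2.313*I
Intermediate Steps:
u = -11679247907/1946540493 (u = -6 + ((29694/(-31699))/40938)/9 = -6 + ((29694*(-1/31699))*(1/40938))/9 = -6 + (-29694/31699*1/40938)/9 = -6 + (1/9)*(-4949/216282277) = -6 - 4949/1946540493 = -11679247907/1946540493 ≈ -6.0000)
d = 2082/3203 (d = (156 + 6090)/(9668 - 59) = 6246/9609 = 6246*(1/9609) = 2082/3203 ≈ 0.65002)
sqrt(u + d) = sqrt(-11679247907/1946540493 + 2082/3203) = sqrt(-33355933739695/6234769199079) = I*sqrt(23107394254085598713304545)/2078256399693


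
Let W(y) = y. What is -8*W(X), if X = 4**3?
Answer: -512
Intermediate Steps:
X = 64
-8*W(X) = -8*64 = -512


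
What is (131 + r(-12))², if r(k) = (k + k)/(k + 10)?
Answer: 20449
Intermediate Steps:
r(k) = 2*k/(10 + k) (r(k) = (2*k)/(10 + k) = 2*k/(10 + k))
(131 + r(-12))² = (131 + 2*(-12)/(10 - 12))² = (131 + 2*(-12)/(-2))² = (131 + 2*(-12)*(-½))² = (131 + 12)² = 143² = 20449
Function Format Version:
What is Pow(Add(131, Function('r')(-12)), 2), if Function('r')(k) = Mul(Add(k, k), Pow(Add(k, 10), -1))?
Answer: 20449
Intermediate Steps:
Function('r')(k) = Mul(2, k, Pow(Add(10, k), -1)) (Function('r')(k) = Mul(Mul(2, k), Pow(Add(10, k), -1)) = Mul(2, k, Pow(Add(10, k), -1)))
Pow(Add(131, Function('r')(-12)), 2) = Pow(Add(131, Mul(2, -12, Pow(Add(10, -12), -1))), 2) = Pow(Add(131, Mul(2, -12, Pow(-2, -1))), 2) = Pow(Add(131, Mul(2, -12, Rational(-1, 2))), 2) = Pow(Add(131, 12), 2) = Pow(143, 2) = 20449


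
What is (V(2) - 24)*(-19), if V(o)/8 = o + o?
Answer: -152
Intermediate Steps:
V(o) = 16*o (V(o) = 8*(o + o) = 8*(2*o) = 16*o)
(V(2) - 24)*(-19) = (16*2 - 24)*(-19) = (32 - 24)*(-19) = 8*(-19) = -152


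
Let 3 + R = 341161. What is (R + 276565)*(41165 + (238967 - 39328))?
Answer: 148750169292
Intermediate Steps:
R = 341158 (R = -3 + 341161 = 341158)
(R + 276565)*(41165 + (238967 - 39328)) = (341158 + 276565)*(41165 + (238967 - 39328)) = 617723*(41165 + 199639) = 617723*240804 = 148750169292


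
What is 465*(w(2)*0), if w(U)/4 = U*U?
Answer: 0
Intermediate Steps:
w(U) = 4*U² (w(U) = 4*(U*U) = 4*U²)
465*(w(2)*0) = 465*((4*2²)*0) = 465*((4*4)*0) = 465*(16*0) = 465*0 = 0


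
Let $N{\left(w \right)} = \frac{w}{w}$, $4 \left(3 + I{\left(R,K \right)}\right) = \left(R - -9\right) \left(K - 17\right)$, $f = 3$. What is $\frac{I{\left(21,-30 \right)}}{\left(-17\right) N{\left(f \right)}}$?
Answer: $\frac{711}{34} \approx 20.912$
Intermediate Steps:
$I{\left(R,K \right)} = -3 + \frac{\left(-17 + K\right) \left(9 + R\right)}{4}$ ($I{\left(R,K \right)} = -3 + \frac{\left(R - -9\right) \left(K - 17\right)}{4} = -3 + \frac{\left(R + \left(-5 + 14\right)\right) \left(-17 + K\right)}{4} = -3 + \frac{\left(R + 9\right) \left(-17 + K\right)}{4} = -3 + \frac{\left(9 + R\right) \left(-17 + K\right)}{4} = -3 + \frac{\left(-17 + K\right) \left(9 + R\right)}{4}$)
$N{\left(w \right)} = 1$
$\frac{I{\left(21,-30 \right)}}{\left(-17\right) N{\left(f \right)}} = \frac{- \frac{165}{4} - \frac{357}{4} + \frac{9}{4} \left(-30\right) + \frac{1}{4} \left(-30\right) 21}{\left(-17\right) 1} = \frac{- \frac{165}{4} - \frac{357}{4} - \frac{135}{2} - \frac{315}{2}}{-17} = \left(- \frac{711}{2}\right) \left(- \frac{1}{17}\right) = \frac{711}{34}$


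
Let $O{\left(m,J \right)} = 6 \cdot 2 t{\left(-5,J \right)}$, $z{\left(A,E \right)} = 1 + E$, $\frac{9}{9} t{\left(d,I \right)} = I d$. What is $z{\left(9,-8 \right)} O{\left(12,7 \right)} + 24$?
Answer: $2964$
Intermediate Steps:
$t{\left(d,I \right)} = I d$
$O{\left(m,J \right)} = - 60 J$ ($O{\left(m,J \right)} = 6 \cdot 2 J \left(-5\right) = 12 \left(- 5 J\right) = - 60 J$)
$z{\left(9,-8 \right)} O{\left(12,7 \right)} + 24 = \left(1 - 8\right) \left(\left(-60\right) 7\right) + 24 = \left(-7\right) \left(-420\right) + 24 = 2940 + 24 = 2964$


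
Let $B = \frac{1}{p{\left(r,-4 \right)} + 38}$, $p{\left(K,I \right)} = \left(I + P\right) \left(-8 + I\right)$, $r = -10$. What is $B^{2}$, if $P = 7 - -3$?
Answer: $\frac{1}{1156} \approx 0.00086505$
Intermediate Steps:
$P = 10$ ($P = 7 + 3 = 10$)
$p{\left(K,I \right)} = \left(-8 + I\right) \left(10 + I\right)$ ($p{\left(K,I \right)} = \left(I + 10\right) \left(-8 + I\right) = \left(10 + I\right) \left(-8 + I\right) = \left(-8 + I\right) \left(10 + I\right)$)
$B = - \frac{1}{34}$ ($B = \frac{1}{\left(-80 + \left(-4\right)^{2} + 2 \left(-4\right)\right) + 38} = \frac{1}{\left(-80 + 16 - 8\right) + 38} = \frac{1}{-72 + 38} = \frac{1}{-34} = - \frac{1}{34} \approx -0.029412$)
$B^{2} = \left(- \frac{1}{34}\right)^{2} = \frac{1}{1156}$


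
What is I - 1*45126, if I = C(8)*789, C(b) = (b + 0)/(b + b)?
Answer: -89463/2 ≈ -44732.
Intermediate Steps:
C(b) = ½ (C(b) = b/((2*b)) = b*(1/(2*b)) = ½)
I = 789/2 (I = (½)*789 = 789/2 ≈ 394.50)
I - 1*45126 = 789/2 - 1*45126 = 789/2 - 45126 = -89463/2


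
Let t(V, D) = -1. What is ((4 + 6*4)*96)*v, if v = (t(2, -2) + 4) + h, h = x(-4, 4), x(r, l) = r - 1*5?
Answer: -16128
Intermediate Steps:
x(r, l) = -5 + r (x(r, l) = r - 5 = -5 + r)
h = -9 (h = -5 - 4 = -9)
v = -6 (v = (-1 + 4) - 9 = 3 - 9 = -6)
((4 + 6*4)*96)*v = ((4 + 6*4)*96)*(-6) = ((4 + 24)*96)*(-6) = (28*96)*(-6) = 2688*(-6) = -16128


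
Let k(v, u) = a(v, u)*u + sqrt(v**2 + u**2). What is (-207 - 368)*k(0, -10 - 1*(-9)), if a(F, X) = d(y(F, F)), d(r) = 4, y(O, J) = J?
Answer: 1725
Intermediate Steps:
a(F, X) = 4
k(v, u) = sqrt(u**2 + v**2) + 4*u (k(v, u) = 4*u + sqrt(v**2 + u**2) = 4*u + sqrt(u**2 + v**2) = sqrt(u**2 + v**2) + 4*u)
(-207 - 368)*k(0, -10 - 1*(-9)) = (-207 - 368)*(sqrt((-10 - 1*(-9))**2 + 0**2) + 4*(-10 - 1*(-9))) = -575*(sqrt((-10 + 9)**2 + 0) + 4*(-10 + 9)) = -575*(sqrt((-1)**2 + 0) + 4*(-1)) = -575*(sqrt(1 + 0) - 4) = -575*(sqrt(1) - 4) = -575*(1 - 4) = -575*(-3) = 1725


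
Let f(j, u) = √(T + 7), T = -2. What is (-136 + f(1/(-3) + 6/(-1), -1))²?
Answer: (136 - √5)² ≈ 17893.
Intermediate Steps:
f(j, u) = √5 (f(j, u) = √(-2 + 7) = √5)
(-136 + f(1/(-3) + 6/(-1), -1))² = (-136 + √5)²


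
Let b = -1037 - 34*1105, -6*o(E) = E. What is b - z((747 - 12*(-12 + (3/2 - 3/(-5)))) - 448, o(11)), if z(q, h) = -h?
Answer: -231653/6 ≈ -38609.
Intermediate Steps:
o(E) = -E/6
b = -38607 (b = -1037 - 37570 = -38607)
b - z((747 - 12*(-12 + (3/2 - 3/(-5)))) - 448, o(11)) = -38607 - (-1)*(-⅙*11) = -38607 - (-1)*(-11)/6 = -38607 - 1*11/6 = -38607 - 11/6 = -231653/6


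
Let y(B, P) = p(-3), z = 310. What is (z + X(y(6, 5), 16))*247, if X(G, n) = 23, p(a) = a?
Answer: 82251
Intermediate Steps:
y(B, P) = -3
(z + X(y(6, 5), 16))*247 = (310 + 23)*247 = 333*247 = 82251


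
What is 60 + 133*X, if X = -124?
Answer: -16432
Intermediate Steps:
60 + 133*X = 60 + 133*(-124) = 60 - 16492 = -16432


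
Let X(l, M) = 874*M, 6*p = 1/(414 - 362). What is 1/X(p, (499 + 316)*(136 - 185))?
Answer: -1/34903190 ≈ -2.8651e-8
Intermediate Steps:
p = 1/312 (p = 1/(6*(414 - 362)) = (⅙)/52 = (⅙)*(1/52) = 1/312 ≈ 0.0032051)
1/X(p, (499 + 316)*(136 - 185)) = 1/(874*((499 + 316)*(136 - 185))) = 1/(874*(815*(-49))) = 1/(874*(-39935)) = 1/(-34903190) = -1/34903190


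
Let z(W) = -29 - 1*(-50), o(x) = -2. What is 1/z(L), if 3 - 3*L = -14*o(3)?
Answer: 1/21 ≈ 0.047619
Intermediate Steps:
L = -25/3 (L = 1 - (-14)*(-2)/3 = 1 - ⅓*28 = 1 - 28/3 = -25/3 ≈ -8.3333)
z(W) = 21 (z(W) = -29 + 50 = 21)
1/z(L) = 1/21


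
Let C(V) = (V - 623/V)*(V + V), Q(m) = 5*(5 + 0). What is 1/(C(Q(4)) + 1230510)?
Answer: 1/1230514 ≈ 8.1267e-7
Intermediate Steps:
Q(m) = 25 (Q(m) = 5*5 = 25)
C(V) = 2*V*(V - 623/V) (C(V) = (V - 623/V)*(2*V) = 2*V*(V - 623/V))
1/(C(Q(4)) + 1230510) = 1/((-1246 + 2*25²) + 1230510) = 1/((-1246 + 2*625) + 1230510) = 1/((-1246 + 1250) + 1230510) = 1/(4 + 1230510) = 1/1230514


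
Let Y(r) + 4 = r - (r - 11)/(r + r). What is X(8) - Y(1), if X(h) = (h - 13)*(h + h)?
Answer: -82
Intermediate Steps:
X(h) = 2*h*(-13 + h) (X(h) = (-13 + h)*(2*h) = 2*h*(-13 + h))
Y(r) = -4 + r - (-11 + r)/(2*r) (Y(r) = -4 + (r - (r - 11)/(r + r)) = -4 + (r - (-11 + r)/(2*r)) = -4 + r - (-11 + r)/(2*r))
X(8) - Y(1) = 2*8*(-13 + 8) - (-9/2 + 1 + (11/2)/1) = 2*8*(-5) - (-9/2 + 1 + (11/2)*1) = -80 - (-9/2 + 1 + 11/2) = -80 - 1*2 = -80 - 2 = -82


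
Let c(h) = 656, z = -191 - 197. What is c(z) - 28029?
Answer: -27373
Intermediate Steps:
z = -388
c(z) - 28029 = 656 - 28029 = -27373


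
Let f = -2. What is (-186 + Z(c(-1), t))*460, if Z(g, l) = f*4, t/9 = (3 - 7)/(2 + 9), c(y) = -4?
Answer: -89240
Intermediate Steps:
t = -36/11 (t = 9*((3 - 7)/(2 + 9)) = 9*(-4/11) = -36/11 ≈ -3.2727)
Z(g, l) = -8 (Z(g, l) = -2*4 = -8)
(-186 + Z(c(-1), t))*460 = (-186 - 8)*460 = -194*460 = -89240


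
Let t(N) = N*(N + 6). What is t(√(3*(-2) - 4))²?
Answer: -260 - 120*I*√10 ≈ -260.0 - 379.47*I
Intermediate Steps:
t(N) = N*(6 + N)
t(√(3*(-2) - 4))² = (√(3*(-2) - 4)*(6 + √(3*(-2) - 4)))² = (√(-6 - 4)*(6 + √(-6 - 4)))² = (√(-10)*(6 + √(-10)))² = ((I*√10)*(6 + I*√10))² = (I*√10*(6 + I*√10))² = -10*(6 + I*√10)²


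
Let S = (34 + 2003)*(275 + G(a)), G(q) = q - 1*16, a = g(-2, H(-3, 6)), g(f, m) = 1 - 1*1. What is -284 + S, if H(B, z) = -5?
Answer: 527299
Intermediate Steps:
g(f, m) = 0 (g(f, m) = 1 - 1 = 0)
a = 0
G(q) = -16 + q (G(q) = q - 16 = -16 + q)
S = 527583 (S = (34 + 2003)*(275 + (-16 + 0)) = 2037*(275 - 16) = 2037*259 = 527583)
-284 + S = -284 + 527583 = 527299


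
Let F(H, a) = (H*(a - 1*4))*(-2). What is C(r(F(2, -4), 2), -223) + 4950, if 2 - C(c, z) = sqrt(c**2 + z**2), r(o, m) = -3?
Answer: 4952 - sqrt(49738) ≈ 4729.0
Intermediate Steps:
F(H, a) = -2*H*(-4 + a) (F(H, a) = (H*(a - 4))*(-2) = (H*(-4 + a))*(-2) = -2*H*(-4 + a))
C(c, z) = 2 - sqrt(c**2 + z**2)
C(r(F(2, -4), 2), -223) + 4950 = (2 - sqrt((-3)**2 + (-223)**2)) + 4950 = (2 - sqrt(9 + 49729)) + 4950 = (2 - sqrt(49738)) + 4950 = 4952 - sqrt(49738)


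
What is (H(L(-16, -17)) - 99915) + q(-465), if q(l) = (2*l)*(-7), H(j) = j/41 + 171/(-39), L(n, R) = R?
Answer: -49787423/533 ≈ -93410.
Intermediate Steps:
H(j) = -57/13 + j/41 (H(j) = j*(1/41) + 171*(-1/39) = j/41 - 57/13 = -57/13 + j/41)
q(l) = -14*l
(H(L(-16, -17)) - 99915) + q(-465) = ((-57/13 + (1/41)*(-17)) - 99915) - 14*(-465) = ((-57/13 - 17/41) - 99915) + 6510 = (-2558/533 - 99915) + 6510 = -53257253/533 + 6510 = -49787423/533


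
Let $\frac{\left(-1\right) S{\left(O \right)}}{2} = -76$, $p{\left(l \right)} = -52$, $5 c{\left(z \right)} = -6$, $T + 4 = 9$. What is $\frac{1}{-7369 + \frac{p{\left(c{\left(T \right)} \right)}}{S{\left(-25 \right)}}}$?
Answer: $- \frac{38}{280035} \approx -0.0001357$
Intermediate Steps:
$T = 5$ ($T = -4 + 9 = 5$)
$c{\left(z \right)} = - \frac{6}{5}$ ($c{\left(z \right)} = \frac{1}{5} \left(-6\right) = - \frac{6}{5}$)
$S{\left(O \right)} = 152$ ($S{\left(O \right)} = \left(-2\right) \left(-76\right) = 152$)
$\frac{1}{-7369 + \frac{p{\left(c{\left(T \right)} \right)}}{S{\left(-25 \right)}}} = \frac{1}{-7369 - \frac{52}{152}} = \frac{1}{-7369 - \frac{13}{38}} = \frac{1}{- \frac{280035}{38}} = - \frac{38}{280035}$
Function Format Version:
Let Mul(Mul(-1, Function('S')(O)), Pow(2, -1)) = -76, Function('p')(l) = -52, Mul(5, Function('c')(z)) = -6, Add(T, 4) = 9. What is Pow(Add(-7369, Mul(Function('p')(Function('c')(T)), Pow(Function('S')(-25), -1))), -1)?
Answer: Rational(-38, 280035) ≈ -0.00013570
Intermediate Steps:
T = 5 (T = Add(-4, 9) = 5)
Function('c')(z) = Rational(-6, 5) (Function('c')(z) = Mul(Rational(1, 5), -6) = Rational(-6, 5))
Function('S')(O) = 152 (Function('S')(O) = Mul(-2, -76) = 152)
Pow(Add(-7369, Mul(Function('p')(Function('c')(T)), Pow(Function('S')(-25), -1))), -1) = Pow(Add(-7369, Mul(-52, Pow(152, -1))), -1) = Pow(Add(-7369, Mul(-52, Rational(1, 152))), -1) = Pow(Add(-7369, Rational(-13, 38)), -1) = Pow(Rational(-280035, 38), -1) = Rational(-38, 280035)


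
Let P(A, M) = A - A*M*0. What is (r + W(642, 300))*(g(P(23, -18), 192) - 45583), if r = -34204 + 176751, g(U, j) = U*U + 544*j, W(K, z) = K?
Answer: 8504567466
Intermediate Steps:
P(A, M) = A (P(A, M) = A - 1*0 = A + 0 = A)
g(U, j) = U**2 + 544*j
r = 142547
(r + W(642, 300))*(g(P(23, -18), 192) - 45583) = (142547 + 642)*((23**2 + 544*192) - 45583) = 143189*((529 + 104448) - 45583) = 143189*(104977 - 45583) = 143189*59394 = 8504567466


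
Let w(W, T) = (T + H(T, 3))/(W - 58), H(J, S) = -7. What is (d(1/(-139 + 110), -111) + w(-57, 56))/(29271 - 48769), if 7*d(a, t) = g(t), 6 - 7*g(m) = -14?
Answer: 101/109871230 ≈ 9.1926e-7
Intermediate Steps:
g(m) = 20/7 (g(m) = 6/7 - ⅐*(-14) = 6/7 + 2 = 20/7)
d(a, t) = 20/49 (d(a, t) = (⅐)*(20/7) = 20/49)
w(W, T) = (-7 + T)/(-58 + W) (w(W, T) = (T - 7)/(W - 58) = (-7 + T)/(-58 + W))
(d(1/(-139 + 110), -111) + w(-57, 56))/(29271 - 48769) = (20/49 + (-7 + 56)/(-58 - 57))/(29271 - 48769) = (20/49 + 49/(-115))/(-19498) = (20/49 - 1/115*49)*(-1/19498) = (20/49 - 49/115)*(-1/19498) = -101/5635*(-1/19498) = 101/109871230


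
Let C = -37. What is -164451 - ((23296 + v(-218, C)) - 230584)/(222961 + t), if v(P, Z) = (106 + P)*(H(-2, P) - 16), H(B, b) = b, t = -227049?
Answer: -84057096/511 ≈ -1.6450e+5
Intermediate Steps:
v(P, Z) = (-16 + P)*(106 + P) (v(P, Z) = (106 + P)*(P - 16) = (106 + P)*(-16 + P) = (-16 + P)*(106 + P))
-164451 - ((23296 + v(-218, C)) - 230584)/(222961 + t) = -164451 - ((23296 + (-1696 + (-218)² + 90*(-218))) - 230584)/(222961 - 227049) = -164451 - ((23296 + (-1696 + 47524 - 19620)) - 230584)/(-4088) = -164451 - ((23296 + 26208) - 230584)*(-1)/4088 = -164451 - (49504 - 230584)*(-1)/4088 = -164451 - (-181080)*(-1)/4088 = -164451 - 1*22635/511 = -164451 - 22635/511 = -84057096/511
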